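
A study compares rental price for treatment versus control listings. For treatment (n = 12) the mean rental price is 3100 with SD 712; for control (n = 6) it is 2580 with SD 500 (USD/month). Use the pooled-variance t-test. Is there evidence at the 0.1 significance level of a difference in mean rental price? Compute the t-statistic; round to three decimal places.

1.592

Let group 1 = treatment, group 2 = control. H0: μ_1 = μ_2; H1: μ_1 ≠ μ_2 (two-sample pooled-variance t-test, two-sided).
s_p² = [(12−1)·712² + (6−1)·500²]/(12+6−2) = 426649
t = (3100 − 2580)/√[426649·(1/12 + 1/6)] = 1.592
df = n₁ + n₂ − 2 = 16
Two-sided p-value ≈ 0.1309
Since p ≈ 0.1309 > α = 0.1, fail to reject H0; the data do not provide sufficient evidence against H0.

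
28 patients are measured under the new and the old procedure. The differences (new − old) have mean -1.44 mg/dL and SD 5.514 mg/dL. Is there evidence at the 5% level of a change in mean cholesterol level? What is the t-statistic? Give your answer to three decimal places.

-1.382

H0: μ_d = 0; H1: μ_d ≠ 0 (paired t-test on the differences, two-sided).
t = d̄/(s_d/√n) = -1.44/(5.514/√28) = -1.382
df = n − 1 = 27
Two-sided p-value ≈ 0.1783
Since p ≈ 0.1783 > α = 0.05, fail to reject H0; the evidence is not statistically significant.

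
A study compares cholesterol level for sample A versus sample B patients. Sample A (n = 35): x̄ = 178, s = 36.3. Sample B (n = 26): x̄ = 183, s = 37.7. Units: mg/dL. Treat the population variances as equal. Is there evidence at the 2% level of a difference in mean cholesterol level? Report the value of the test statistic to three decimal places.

-0.523

Let group 1 = sample A, group 2 = sample B. H0: μ_1 = μ_2; H1: μ_1 ≠ μ_2 (two-sample pooled-variance t-test, two-sided).
s_p² = [(35−1)·36.3² + (26−1)·37.7²]/(35+26−2) = 1361.59
t = (178 − 183)/√[1361.59·(1/35 + 1/26)] = -0.523
df = n₁ + n₂ − 2 = 59
Two-sided p-value ≈ 0.6027
Since p ≈ 0.6027 > α = 0.02, fail to reject H0; the evidence is not statistically significant.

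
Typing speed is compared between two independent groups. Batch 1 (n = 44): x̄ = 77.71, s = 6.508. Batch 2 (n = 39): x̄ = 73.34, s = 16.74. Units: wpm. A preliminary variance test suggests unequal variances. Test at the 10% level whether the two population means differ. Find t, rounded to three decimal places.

Let group 1 = batch 1, group 2 = batch 2. H0: μ_1 = μ_2; H1: μ_1 ≠ μ_2 (Welch's two-sample t-test, two-sided).
t = (x̄_1 − x̄_2)/√(s_1²/n_1 + s_2²/n_2) = (77.71 − 73.34)/√(6.508²/44 + 16.74²/39) = 1.531
Welch–Satterthwaite df ≈ 48.10
Two-sided p-value ≈ 0.1323
Since p ≈ 0.1323 > α = 0.1, fail to reject H0; the evidence is not statistically significant.

1.531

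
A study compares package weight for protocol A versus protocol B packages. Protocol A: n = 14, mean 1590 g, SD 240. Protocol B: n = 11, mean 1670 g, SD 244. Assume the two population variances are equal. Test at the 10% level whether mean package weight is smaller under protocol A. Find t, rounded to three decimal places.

-0.821

Let group 1 = protocol A, group 2 = protocol B. H0: μ_1 = μ_2; H1: μ_1 < μ_2 (two-sample pooled-variance t-test, left-tailed).
s_p² = [(14−1)·240² + (11−1)·244²]/(14+11−2) = 58441.7
t = (1590 − 1670)/√[58441.7·(1/14 + 1/11)] = -0.821
df = n₁ + n₂ − 2 = 23
p-value = P(T ≤ -0.821) ≈ 0.210
Since p ≈ 0.210 > α = 0.1, fail to reject H0; the data do not provide sufficient evidence against H0.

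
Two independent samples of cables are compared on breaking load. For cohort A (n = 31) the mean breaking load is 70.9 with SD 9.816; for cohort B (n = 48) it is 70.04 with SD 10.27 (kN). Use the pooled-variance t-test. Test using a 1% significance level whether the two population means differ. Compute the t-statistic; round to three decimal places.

0.370

Let group 1 = cohort A, group 2 = cohort B. H0: μ_1 = μ_2; H1: μ_1 ≠ μ_2 (two-sample pooled-variance t-test, two-sided).
s_p² = [(31−1)·9.816² + (48−1)·10.27²]/(31+48−2) = 101.92
t = (70.9 − 70.04)/√[101.92·(1/31 + 1/48)] = 0.370
df = n₁ + n₂ − 2 = 77
Two-sided p-value ≈ 0.7126
Since p ≈ 0.7126 > α = 0.01, fail to reject H0; the data do not provide sufficient evidence against H0.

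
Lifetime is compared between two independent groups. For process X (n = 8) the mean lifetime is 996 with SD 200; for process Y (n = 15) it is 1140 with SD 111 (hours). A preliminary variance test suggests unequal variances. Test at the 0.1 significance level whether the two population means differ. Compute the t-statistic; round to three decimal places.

-1.887

Let group 1 = process X, group 2 = process Y. H0: μ_1 = μ_2; H1: μ_1 ≠ μ_2 (Welch's two-sample t-test, two-sided).
t = (x̄_1 − x̄_2)/√(s_1²/n_1 + s_2²/n_2) = (996 − 1140)/√(200²/8 + 111²/15) = -1.887
Welch–Satterthwaite df ≈ 9.36
Two-sided p-value ≈ 0.090
Since p ≈ 0.090 < α = 0.1, reject H0; the evidence is statistically significant.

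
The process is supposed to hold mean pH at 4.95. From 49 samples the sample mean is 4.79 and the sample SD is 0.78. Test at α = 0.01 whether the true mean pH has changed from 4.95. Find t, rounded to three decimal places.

-1.436

H0: μ = 4.95; H1: μ ≠ 4.95 (one-sample t-test, two-sided).
t = (x̄ − μ₀)/(s/√n) = (4.79 − 4.95)/(0.78/√49) = -1.436
df = n − 1 = 48
Two-sided p-value ≈ 0.158
Since p ≈ 0.158 > α = 0.01, fail to reject H0; the data do not provide sufficient evidence against H0.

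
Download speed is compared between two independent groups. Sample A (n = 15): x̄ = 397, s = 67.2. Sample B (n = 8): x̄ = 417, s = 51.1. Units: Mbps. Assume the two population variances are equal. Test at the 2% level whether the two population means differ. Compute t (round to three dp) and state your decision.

Let group 1 = sample A, group 2 = sample B. H0: μ_1 = μ_2; H1: μ_1 ≠ μ_2 (two-sample pooled-variance t-test, two-sided).
s_p² = [(15−1)·67.2² + (8−1)·51.1²]/(15+8−2) = 3880.96
t = (397 − 417)/√[3880.96·(1/15 + 1/8)] = -0.733
df = n₁ + n₂ − 2 = 21
Two-sided p-value ≈ 0.471
Since p ≈ 0.471 > α = 0.02, fail to reject H0; the evidence is not statistically significant.

t = -0.733; fail to reject H0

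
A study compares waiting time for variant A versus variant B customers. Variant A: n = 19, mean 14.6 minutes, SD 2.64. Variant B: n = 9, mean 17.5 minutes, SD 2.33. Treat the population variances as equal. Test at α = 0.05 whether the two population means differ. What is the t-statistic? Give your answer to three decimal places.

-2.812

Let group 1 = variant A, group 2 = variant B. H0: μ_1 = μ_2; H1: μ_1 ≠ μ_2 (two-sample pooled-variance t-test, two-sided).
s_p² = [(19−1)·2.64² + (9−1)·2.33²]/(19+9−2) = 6.49554
t = (14.6 − 17.5)/√[6.49554·(1/19 + 1/9)] = -2.812
df = n₁ + n₂ − 2 = 26
Two-sided p-value ≈ 0.0092
Since p ≈ 0.0092 < α = 0.05, reject H0; the data support H1.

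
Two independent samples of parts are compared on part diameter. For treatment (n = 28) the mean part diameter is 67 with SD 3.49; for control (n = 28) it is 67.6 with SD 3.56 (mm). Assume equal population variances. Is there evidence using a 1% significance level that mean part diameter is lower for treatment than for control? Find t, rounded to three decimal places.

-0.637

Let group 1 = treatment, group 2 = control. H0: μ_1 = μ_2; H1: μ_1 < μ_2 (two-sample pooled-variance t-test, left-tailed).
s_p² = [(28−1)·3.49² + (28−1)·3.56²]/(28+28−2) = 12.4268
t = (67 − 67.6)/√[12.4268·(1/28 + 1/28)] = -0.637
df = n₁ + n₂ − 2 = 54
p-value = P(T ≤ -0.637) ≈ 0.2635
Since p ≈ 0.2635 > α = 0.01, fail to reject H0; the evidence is not statistically significant.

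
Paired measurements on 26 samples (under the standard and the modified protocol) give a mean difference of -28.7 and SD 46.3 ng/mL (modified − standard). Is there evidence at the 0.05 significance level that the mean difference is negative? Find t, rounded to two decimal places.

-3.16

H0: μ_d = 0; H1: μ_d < 0 (paired t-test on the differences, left-tailed).
t = d̄/(s_d/√n) = -28.7/(46.3/√26) = -3.16
df = n − 1 = 25
p-value = P(T ≤ -3.16) ≈ 0.0020
Since p ≈ 0.0020 < α = 0.05, reject H0; the evidence is statistically significant.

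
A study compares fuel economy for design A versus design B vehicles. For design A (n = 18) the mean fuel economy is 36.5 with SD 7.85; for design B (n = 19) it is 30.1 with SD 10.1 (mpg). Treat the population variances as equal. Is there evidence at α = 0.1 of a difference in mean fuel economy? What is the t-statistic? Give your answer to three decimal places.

Let group 1 = design A, group 2 = design B. H0: μ_1 = μ_2; H1: μ_1 ≠ μ_2 (two-sample pooled-variance t-test, two-sided).
s_p² = [(18−1)·7.85² + (19−1)·10.1²]/(18+19−2) = 82.3932
t = (36.5 − 30.1)/√[82.3932·(1/18 + 1/19)] = 2.144
df = n₁ + n₂ − 2 = 35
Two-sided p-value ≈ 0.0391
Since p ≈ 0.0391 < α = 0.1, reject H0; the evidence is statistically significant.

2.144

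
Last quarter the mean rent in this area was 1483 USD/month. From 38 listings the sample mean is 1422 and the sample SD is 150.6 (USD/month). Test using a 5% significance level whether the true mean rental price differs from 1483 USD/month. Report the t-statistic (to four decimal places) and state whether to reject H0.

H0: μ = 1483; H1: μ ≠ 1483 (one-sample t-test, two-sided).
t = (x̄ − μ₀)/(s/√n) = (1422 − 1483)/(150.6/√38) = -2.4969
df = n − 1 = 37
Two-sided p-value ≈ 0.0171
Since p ≈ 0.0171 < α = 0.05, reject H0; the evidence is statistically significant.

t = -2.4969; reject H0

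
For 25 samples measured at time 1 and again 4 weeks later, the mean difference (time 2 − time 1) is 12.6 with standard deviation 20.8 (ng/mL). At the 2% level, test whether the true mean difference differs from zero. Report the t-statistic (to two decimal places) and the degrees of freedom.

t = 3.03, df = 24

H0: μ_d = 0; H1: μ_d ≠ 0 (paired t-test on the differences, two-sided).
t = d̄/(s_d/√n) = 12.6/(20.8/√25) = 3.03
df = n − 1 = 24
Two-sided p-value ≈ 0.0058
Since p ≈ 0.0058 < α = 0.02, reject H0; the evidence is statistically significant.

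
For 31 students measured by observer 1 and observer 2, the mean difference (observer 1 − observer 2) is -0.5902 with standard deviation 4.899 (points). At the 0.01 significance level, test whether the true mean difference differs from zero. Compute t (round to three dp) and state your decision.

H0: μ_d = 0; H1: μ_d ≠ 0 (paired t-test on the differences, two-sided).
t = d̄/(s_d/√n) = -0.5902/(4.899/√31) = -0.671
df = n − 1 = 30
Two-sided p-value ≈ 0.5075
Since p ≈ 0.5075 > α = 0.01, fail to reject H0; the data do not provide sufficient evidence against H0.

t = -0.671; fail to reject H0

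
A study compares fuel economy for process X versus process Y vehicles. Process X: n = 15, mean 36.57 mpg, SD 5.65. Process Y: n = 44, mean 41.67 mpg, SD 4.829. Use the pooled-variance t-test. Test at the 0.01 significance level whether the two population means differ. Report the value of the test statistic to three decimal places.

Let group 1 = process X, group 2 = process Y. H0: μ_1 = μ_2; H1: μ_1 ≠ μ_2 (two-sample pooled-variance t-test, two-sided).
s_p² = [(15−1)·5.65² + (44−1)·4.829²]/(15+44−2) = 25.4323
t = (36.57 − 41.67)/√[25.4323·(1/15 + 1/44)] = -3.382
df = n₁ + n₂ − 2 = 57
Two-sided p-value ≈ 0.0013
Since p ≈ 0.0013 < α = 0.01, reject H0; the evidence is statistically significant.

-3.382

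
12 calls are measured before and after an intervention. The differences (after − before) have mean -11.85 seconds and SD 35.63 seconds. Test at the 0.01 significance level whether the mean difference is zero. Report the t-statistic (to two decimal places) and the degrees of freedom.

H0: μ_d = 0; H1: μ_d ≠ 0 (paired t-test on the differences, two-sided).
t = d̄/(s_d/√n) = -11.85/(35.63/√12) = -1.15
df = n − 1 = 11
Two-sided p-value ≈ 0.274
Since p ≈ 0.274 > α = 0.01, fail to reject H0; the data do not provide sufficient evidence against H0.

t = -1.15, df = 11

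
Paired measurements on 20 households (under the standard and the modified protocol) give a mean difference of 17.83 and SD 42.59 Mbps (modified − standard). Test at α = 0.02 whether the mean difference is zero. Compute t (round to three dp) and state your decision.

t = 1.872; fail to reject H0

H0: μ_d = 0; H1: μ_d ≠ 0 (paired t-test on the differences, two-sided).
t = d̄/(s_d/√n) = 17.83/(42.59/√20) = 1.872
df = n − 1 = 19
Two-sided p-value ≈ 0.0766
Since p ≈ 0.0766 > α = 0.02, fail to reject H0; the data do not provide sufficient evidence against H0.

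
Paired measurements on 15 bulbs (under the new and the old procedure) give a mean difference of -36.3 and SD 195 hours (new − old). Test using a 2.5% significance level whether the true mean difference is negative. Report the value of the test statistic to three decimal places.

-0.721

H0: μ_d = 0; H1: μ_d < 0 (paired t-test on the differences, left-tailed).
t = d̄/(s_d/√n) = -36.3/(195/√15) = -0.721
df = n − 1 = 14
p-value = P(T ≤ -0.721) ≈ 0.2414
Since p ≈ 0.2414 > α = 0.025, fail to reject H0; the data do not provide sufficient evidence against H0.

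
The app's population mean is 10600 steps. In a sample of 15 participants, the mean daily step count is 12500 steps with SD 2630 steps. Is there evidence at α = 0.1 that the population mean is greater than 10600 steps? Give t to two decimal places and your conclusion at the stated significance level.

H0: μ = 10600; H1: μ > 10600 (one-sample t-test, right-tailed).
t = (x̄ − μ₀)/(s/√n) = (12500 − 10600)/(2630/√15) = 2.80
df = n − 1 = 14
p-value = P(T ≥ 2.80) ≈ 0.007
Since p ≈ 0.007 < α = 0.1, reject H0; the data support H1.

t = 2.80; reject H0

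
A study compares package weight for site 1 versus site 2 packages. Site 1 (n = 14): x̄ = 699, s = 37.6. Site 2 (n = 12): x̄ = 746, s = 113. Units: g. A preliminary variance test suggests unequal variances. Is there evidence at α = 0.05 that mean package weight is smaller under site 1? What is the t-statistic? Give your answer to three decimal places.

Let group 1 = site 1, group 2 = site 2. H0: μ_1 = μ_2; H1: μ_1 < μ_2 (Welch's two-sample t-test, left-tailed).
t = (x̄_1 − x̄_2)/√(s_1²/n_1 + s_2²/n_2) = (699 − 746)/√(37.6²/14 + 113²/12) = -1.377
Welch–Satterthwaite df ≈ 13.09
p-value = P(T ≤ -1.377) ≈ 0.0958
Since p ≈ 0.0958 > α = 0.05, fail to reject H0; the data do not provide sufficient evidence against H0.

-1.377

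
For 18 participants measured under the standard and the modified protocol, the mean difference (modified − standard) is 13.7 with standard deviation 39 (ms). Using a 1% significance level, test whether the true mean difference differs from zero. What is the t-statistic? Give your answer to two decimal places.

1.49

H0: μ_d = 0; H1: μ_d ≠ 0 (paired t-test on the differences, two-sided).
t = d̄/(s_d/√n) = 13.7/(39/√18) = 1.49
df = n − 1 = 17
Two-sided p-value ≈ 0.154
Since p ≈ 0.154 > α = 0.01, fail to reject H0; the data do not provide sufficient evidence against H0.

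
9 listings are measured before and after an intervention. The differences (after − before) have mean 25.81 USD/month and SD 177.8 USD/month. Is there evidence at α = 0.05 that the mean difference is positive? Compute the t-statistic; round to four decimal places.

0.4355

H0: μ_d = 0; H1: μ_d > 0 (paired t-test on the differences, right-tailed).
t = d̄/(s_d/√n) = 25.81/(177.8/√9) = 0.4355
df = n − 1 = 8
p-value = P(T ≥ 0.4355) ≈ 0.3374
Since p ≈ 0.3374 > α = 0.05, fail to reject H0; the data do not provide sufficient evidence against H0.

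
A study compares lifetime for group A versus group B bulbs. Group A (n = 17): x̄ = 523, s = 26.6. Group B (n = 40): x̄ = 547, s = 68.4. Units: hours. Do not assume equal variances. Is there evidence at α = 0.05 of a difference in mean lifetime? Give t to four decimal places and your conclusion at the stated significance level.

Let group 1 = group A, group 2 = group B. H0: μ_1 = μ_2; H1: μ_1 ≠ μ_2 (Welch's two-sample t-test, two-sided).
t = (x̄_1 − x̄_2)/√(s_1²/n_1 + s_2²/n_2) = (523 − 547)/√(26.6²/17 + 68.4²/40) = -1.9058
Welch–Satterthwaite df ≈ 54.78
Two-sided p-value ≈ 0.062
Since p ≈ 0.062 > α = 0.05, fail to reject H0; the evidence is not statistically significant.

t = -1.9058; fail to reject H0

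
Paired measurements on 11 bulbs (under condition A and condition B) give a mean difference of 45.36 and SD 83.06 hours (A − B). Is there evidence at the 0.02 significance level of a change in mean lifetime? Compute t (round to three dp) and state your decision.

t = 1.811; fail to reject H0

H0: μ_d = 0; H1: μ_d ≠ 0 (paired t-test on the differences, two-sided).
t = d̄/(s_d/√n) = 45.36/(83.06/√11) = 1.811
df = n − 1 = 10
Two-sided p-value ≈ 0.1002
Since p ≈ 0.1002 > α = 0.02, fail to reject H0; the evidence is not statistically significant.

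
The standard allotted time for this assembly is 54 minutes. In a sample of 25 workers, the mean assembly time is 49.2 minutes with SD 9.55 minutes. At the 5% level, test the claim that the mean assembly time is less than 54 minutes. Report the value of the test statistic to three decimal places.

-2.513

H0: μ = 54; H1: μ < 54 (one-sample t-test, left-tailed).
t = (x̄ − μ₀)/(s/√n) = (49.2 − 54)/(9.55/√25) = -2.513
df = n − 1 = 24
p-value = P(T ≤ -2.513) ≈ 0.0095
Since p ≈ 0.0095 < α = 0.05, reject H0; the data support H1.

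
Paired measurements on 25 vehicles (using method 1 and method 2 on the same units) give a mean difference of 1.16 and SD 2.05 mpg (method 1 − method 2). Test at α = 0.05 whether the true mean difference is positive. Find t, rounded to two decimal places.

H0: μ_d = 0; H1: μ_d > 0 (paired t-test on the differences, right-tailed).
t = d̄/(s_d/√n) = 1.16/(2.05/√25) = 2.83
df = n − 1 = 24
p-value = P(T ≥ 2.83) ≈ 0.005
Since p ≈ 0.005 < α = 0.05, reject H0; the data support H1.

2.83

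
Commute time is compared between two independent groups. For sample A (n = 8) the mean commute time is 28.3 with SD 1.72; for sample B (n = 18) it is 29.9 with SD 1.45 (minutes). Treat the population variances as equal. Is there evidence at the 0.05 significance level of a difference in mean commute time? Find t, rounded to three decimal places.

-2.455

Let group 1 = sample A, group 2 = sample B. H0: μ_1 = μ_2; H1: μ_1 ≠ μ_2 (two-sample pooled-variance t-test, two-sided).
s_p² = [(8−1)·1.72² + (18−1)·1.45²]/(8+18−2) = 2.35214
t = (28.3 − 29.9)/√[2.35214·(1/8 + 1/18)] = -2.455
df = n₁ + n₂ − 2 = 24
Two-sided p-value ≈ 0.022
Since p ≈ 0.022 < α = 0.05, reject H0; the data support H1.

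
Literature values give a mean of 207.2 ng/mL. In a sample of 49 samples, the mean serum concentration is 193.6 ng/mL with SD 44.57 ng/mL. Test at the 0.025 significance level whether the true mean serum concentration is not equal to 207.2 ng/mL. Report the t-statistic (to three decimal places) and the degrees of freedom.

t = -2.136, df = 48

H0: μ = 207.2; H1: μ ≠ 207.2 (one-sample t-test, two-sided).
t = (x̄ − μ₀)/(s/√n) = (193.6 − 207.2)/(44.57/√49) = -2.136
df = n − 1 = 48
Two-sided p-value ≈ 0.038
Since p ≈ 0.038 > α = 0.025, fail to reject H0; the data do not provide sufficient evidence against H0.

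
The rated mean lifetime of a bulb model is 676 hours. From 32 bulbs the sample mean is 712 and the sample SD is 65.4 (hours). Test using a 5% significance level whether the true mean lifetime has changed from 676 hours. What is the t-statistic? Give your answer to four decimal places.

3.1139

H0: μ = 676; H1: μ ≠ 676 (one-sample t-test, two-sided).
t = (x̄ − μ₀)/(s/√n) = (712 − 676)/(65.4/√32) = 3.1139
df = n − 1 = 31
Two-sided p-value ≈ 0.004
Since p ≈ 0.004 < α = 0.05, reject H0; the data support H1.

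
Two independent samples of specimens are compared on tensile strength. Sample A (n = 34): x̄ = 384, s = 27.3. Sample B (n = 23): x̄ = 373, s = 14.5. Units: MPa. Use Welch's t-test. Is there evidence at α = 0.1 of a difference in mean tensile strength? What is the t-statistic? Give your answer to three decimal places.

1.974

Let group 1 = sample A, group 2 = sample B. H0: μ_1 = μ_2; H1: μ_1 ≠ μ_2 (Welch's two-sample t-test, two-sided).
t = (x̄_1 − x̄_2)/√(s_1²/n_1 + s_2²/n_2) = (384 − 373)/√(27.3²/34 + 14.5²/23) = 1.974
Welch–Satterthwaite df ≈ 52.55
Two-sided p-value ≈ 0.0537
Since p ≈ 0.0537 < α = 0.1, reject H0; the data support H1.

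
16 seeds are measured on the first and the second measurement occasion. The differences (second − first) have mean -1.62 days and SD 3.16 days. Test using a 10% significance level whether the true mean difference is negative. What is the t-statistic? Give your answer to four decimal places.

-2.0506

H0: μ_d = 0; H1: μ_d < 0 (paired t-test on the differences, left-tailed).
t = d̄/(s_d/√n) = -1.62/(3.16/√16) = -2.0506
df = n − 1 = 15
p-value = P(T ≤ -2.0506) ≈ 0.029
Since p ≈ 0.029 < α = 0.1, reject H0; the evidence is statistically significant.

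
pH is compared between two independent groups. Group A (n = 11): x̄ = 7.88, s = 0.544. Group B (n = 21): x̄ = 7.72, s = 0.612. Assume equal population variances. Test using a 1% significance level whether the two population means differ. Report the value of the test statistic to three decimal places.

0.728

Let group 1 = group A, group 2 = group B. H0: μ_1 = μ_2; H1: μ_1 ≠ μ_2 (two-sample pooled-variance t-test, two-sided).
s_p² = [(11−1)·0.544² + (21−1)·0.612²]/(11+21−2) = 0.348341
t = (7.88 − 7.72)/√[0.348341·(1/11 + 1/21)] = 0.728
df = n₁ + n₂ − 2 = 30
Two-sided p-value ≈ 0.472
Since p ≈ 0.472 > α = 0.01, fail to reject H0; the data do not provide sufficient evidence against H0.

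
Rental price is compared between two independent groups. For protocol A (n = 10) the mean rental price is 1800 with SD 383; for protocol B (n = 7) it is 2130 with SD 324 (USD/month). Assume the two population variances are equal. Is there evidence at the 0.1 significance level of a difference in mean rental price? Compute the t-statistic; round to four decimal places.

Let group 1 = protocol A, group 2 = protocol B. H0: μ_1 = μ_2; H1: μ_1 ≠ μ_2 (two-sample pooled-variance t-test, two-sided).
s_p² = [(10−1)·383² + (7−1)·324²]/(10+7−2) = 130004
t = (1800 − 2130)/√[130004·(1/10 + 1/7)] = -1.8572
df = n₁ + n₂ − 2 = 15
Two-sided p-value ≈ 0.083
Since p ≈ 0.083 < α = 0.1, reject H0; the data support H1.

-1.8572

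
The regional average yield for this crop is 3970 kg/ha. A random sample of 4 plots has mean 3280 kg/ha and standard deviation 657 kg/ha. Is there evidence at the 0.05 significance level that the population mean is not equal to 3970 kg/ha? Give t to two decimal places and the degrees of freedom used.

t = -2.10, df = 3

H0: μ = 3970; H1: μ ≠ 3970 (one-sample t-test, two-sided).
t = (x̄ − μ₀)/(s/√n) = (3280 − 3970)/(657/√4) = -2.10
df = n − 1 = 3
Two-sided p-value ≈ 0.127
Since p ≈ 0.127 > α = 0.05, fail to reject H0; the data do not provide sufficient evidence against H0.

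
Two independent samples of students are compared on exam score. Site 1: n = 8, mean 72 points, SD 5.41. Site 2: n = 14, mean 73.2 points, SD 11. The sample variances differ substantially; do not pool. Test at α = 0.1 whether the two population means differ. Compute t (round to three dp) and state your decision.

t = -0.342; fail to reject H0

Let group 1 = site 1, group 2 = site 2. H0: μ_1 = μ_2; H1: μ_1 ≠ μ_2 (Welch's two-sample t-test, two-sided).
t = (x̄_1 − x̄_2)/√(s_1²/n_1 + s_2²/n_2) = (72 − 73.2)/√(5.41²/8 + 11²/14) = -0.342
Welch–Satterthwaite df ≈ 19.76
Two-sided p-value ≈ 0.736
Since p ≈ 0.736 > α = 0.1, fail to reject H0; the evidence is not statistically significant.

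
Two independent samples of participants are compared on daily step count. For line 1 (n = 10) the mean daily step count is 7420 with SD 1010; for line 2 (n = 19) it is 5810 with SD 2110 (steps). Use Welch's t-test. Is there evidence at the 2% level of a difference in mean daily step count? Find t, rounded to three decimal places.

2.776

Let group 1 = line 1, group 2 = line 2. H0: μ_1 = μ_2; H1: μ_1 ≠ μ_2 (Welch's two-sample t-test, two-sided).
t = (x̄_1 − x̄_2)/√(s_1²/n_1 + s_2²/n_2) = (7420 − 5810)/√(1010²/10 + 2110²/19) = 2.776
Welch–Satterthwaite df ≈ 26.89
Two-sided p-value ≈ 0.0099
Since p ≈ 0.0099 < α = 0.02, reject H0; the data support H1.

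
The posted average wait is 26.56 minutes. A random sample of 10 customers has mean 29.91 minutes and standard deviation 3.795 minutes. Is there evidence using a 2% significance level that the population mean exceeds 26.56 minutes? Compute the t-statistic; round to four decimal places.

2.7915

H0: μ = 26.56; H1: μ > 26.56 (one-sample t-test, right-tailed).
t = (x̄ − μ₀)/(s/√n) = (29.91 − 26.56)/(3.795/√10) = 2.7915
df = n − 1 = 9
p-value = P(T ≥ 2.7915) ≈ 0.0105
Since p ≈ 0.0105 < α = 0.02, reject H0; the evidence is statistically significant.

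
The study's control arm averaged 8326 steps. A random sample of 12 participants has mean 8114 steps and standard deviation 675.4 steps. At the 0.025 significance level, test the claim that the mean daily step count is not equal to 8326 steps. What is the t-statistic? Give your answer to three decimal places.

H0: μ = 8326; H1: μ ≠ 8326 (one-sample t-test, two-sided).
t = (x̄ − μ₀)/(s/√n) = (8114 − 8326)/(675.4/√12) = -1.087
df = n − 1 = 11
Two-sided p-value ≈ 0.300
Since p ≈ 0.300 > α = 0.025, fail to reject H0; the evidence is not statistically significant.

-1.087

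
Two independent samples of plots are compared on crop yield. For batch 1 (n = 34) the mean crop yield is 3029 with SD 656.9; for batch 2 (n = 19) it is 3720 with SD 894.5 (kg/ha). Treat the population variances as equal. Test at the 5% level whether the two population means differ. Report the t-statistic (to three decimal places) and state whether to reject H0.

t = -3.219; reject H0

Let group 1 = batch 1, group 2 = batch 2. H0: μ_1 = μ_2; H1: μ_1 ≠ μ_2 (two-sample pooled-variance t-test, two-sided).
s_p² = [(34−1)·656.9² + (19−1)·894.5²]/(34+19−2) = 561616
t = (3029 − 3720)/√[561616·(1/34 + 1/19)] = -3.219
df = n₁ + n₂ − 2 = 51
Two-sided p-value ≈ 0.0022
Since p ≈ 0.0022 < α = 0.05, reject H0; the evidence is statistically significant.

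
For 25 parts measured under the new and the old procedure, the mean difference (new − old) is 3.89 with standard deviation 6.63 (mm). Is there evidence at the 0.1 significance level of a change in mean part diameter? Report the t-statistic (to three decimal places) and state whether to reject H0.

t = 2.934; reject H0

H0: μ_d = 0; H1: μ_d ≠ 0 (paired t-test on the differences, two-sided).
t = d̄/(s_d/√n) = 3.89/(6.63/√25) = 2.934
df = n − 1 = 24
Two-sided p-value ≈ 0.0073
Since p ≈ 0.0073 < α = 0.1, reject H0; the data support H1.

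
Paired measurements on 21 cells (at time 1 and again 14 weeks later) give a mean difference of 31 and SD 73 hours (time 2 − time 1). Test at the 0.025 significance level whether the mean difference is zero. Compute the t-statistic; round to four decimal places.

H0: μ_d = 0; H1: μ_d ≠ 0 (paired t-test on the differences, two-sided).
t = d̄/(s_d/√n) = 31/(73/√21) = 1.9460
df = n − 1 = 20
Two-sided p-value ≈ 0.066
Since p ≈ 0.066 > α = 0.025, fail to reject H0; the data do not provide sufficient evidence against H0.

1.9460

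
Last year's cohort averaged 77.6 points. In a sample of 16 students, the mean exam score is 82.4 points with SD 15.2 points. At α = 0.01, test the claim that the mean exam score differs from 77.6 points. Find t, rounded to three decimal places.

1.263

H0: μ = 77.6; H1: μ ≠ 77.6 (one-sample t-test, two-sided).
t = (x̄ − μ₀)/(s/√n) = (82.4 − 77.6)/(15.2/√16) = 1.263
df = n − 1 = 15
Two-sided p-value ≈ 0.2258
Since p ≈ 0.2258 > α = 0.01, fail to reject H0; the evidence is not statistically significant.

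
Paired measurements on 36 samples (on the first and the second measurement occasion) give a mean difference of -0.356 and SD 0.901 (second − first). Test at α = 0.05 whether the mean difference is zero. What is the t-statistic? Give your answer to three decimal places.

-2.371

H0: μ_d = 0; H1: μ_d ≠ 0 (paired t-test on the differences, two-sided).
t = d̄/(s_d/√n) = -0.356/(0.901/√36) = -2.371
df = n − 1 = 35
Two-sided p-value ≈ 0.023
Since p ≈ 0.023 < α = 0.05, reject H0; the data support H1.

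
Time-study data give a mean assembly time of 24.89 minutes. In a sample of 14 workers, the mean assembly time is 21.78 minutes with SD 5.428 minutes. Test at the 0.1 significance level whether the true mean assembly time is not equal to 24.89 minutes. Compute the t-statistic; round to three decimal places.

-2.144

H0: μ = 24.89; H1: μ ≠ 24.89 (one-sample t-test, two-sided).
t = (x̄ − μ₀)/(s/√n) = (21.78 − 24.89)/(5.428/√14) = -2.144
df = n − 1 = 13
Two-sided p-value ≈ 0.052
Since p ≈ 0.052 < α = 0.1, reject H0; the evidence is statistically significant.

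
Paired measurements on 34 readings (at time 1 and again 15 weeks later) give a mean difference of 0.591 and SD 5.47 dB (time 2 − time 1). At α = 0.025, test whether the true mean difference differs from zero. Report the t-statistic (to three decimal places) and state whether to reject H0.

t = 0.630; fail to reject H0

H0: μ_d = 0; H1: μ_d ≠ 0 (paired t-test on the differences, two-sided).
t = d̄/(s_d/√n) = 0.591/(5.47/√34) = 0.630
df = n − 1 = 33
Two-sided p-value ≈ 0.533
Since p ≈ 0.533 > α = 0.025, fail to reject H0; the evidence is not statistically significant.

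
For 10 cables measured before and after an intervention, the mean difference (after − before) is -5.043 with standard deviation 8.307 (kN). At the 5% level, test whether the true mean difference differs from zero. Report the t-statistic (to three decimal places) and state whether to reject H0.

H0: μ_d = 0; H1: μ_d ≠ 0 (paired t-test on the differences, two-sided).
t = d̄/(s_d/√n) = -5.043/(8.307/√10) = -1.920
df = n − 1 = 9
Two-sided p-value ≈ 0.087
Since p ≈ 0.087 > α = 0.05, fail to reject H0; the evidence is not statistically significant.

t = -1.920; fail to reject H0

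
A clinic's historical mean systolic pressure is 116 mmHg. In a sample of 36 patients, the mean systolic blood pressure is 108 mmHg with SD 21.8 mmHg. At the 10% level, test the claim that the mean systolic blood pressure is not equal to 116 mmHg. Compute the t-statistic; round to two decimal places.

-2.20

H0: μ = 116; H1: μ ≠ 116 (one-sample t-test, two-sided).
t = (x̄ − μ₀)/(s/√n) = (108 − 116)/(21.8/√36) = -2.20
df = n − 1 = 35
Two-sided p-value ≈ 0.034
Since p ≈ 0.034 < α = 0.1, reject H0; the data support H1.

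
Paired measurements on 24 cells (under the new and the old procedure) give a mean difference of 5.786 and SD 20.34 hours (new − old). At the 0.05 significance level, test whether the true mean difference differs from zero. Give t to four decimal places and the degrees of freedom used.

t = 1.3936, df = 23

H0: μ_d = 0; H1: μ_d ≠ 0 (paired t-test on the differences, two-sided).
t = d̄/(s_d/√n) = 5.786/(20.34/√24) = 1.3936
df = n − 1 = 23
Two-sided p-value ≈ 0.1768
Since p ≈ 0.1768 > α = 0.05, fail to reject H0; the evidence is not statistically significant.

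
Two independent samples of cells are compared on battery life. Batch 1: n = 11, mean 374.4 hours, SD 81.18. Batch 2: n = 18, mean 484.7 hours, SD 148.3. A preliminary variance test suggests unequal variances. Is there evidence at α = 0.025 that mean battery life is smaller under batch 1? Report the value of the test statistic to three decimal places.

Let group 1 = batch 1, group 2 = batch 2. H0: μ_1 = μ_2; H1: μ_1 < μ_2 (Welch's two-sample t-test, left-tailed).
t = (x̄_1 − x̄_2)/√(s_1²/n_1 + s_2²/n_2) = (374.4 − 484.7)/√(81.18²/11 + 148.3²/18) = -2.585
Welch–Satterthwaite df ≈ 26.80
p-value = P(T ≤ -2.585) ≈ 0.0078
Since p ≈ 0.0078 < α = 0.025, reject H0; the evidence is statistically significant.

-2.585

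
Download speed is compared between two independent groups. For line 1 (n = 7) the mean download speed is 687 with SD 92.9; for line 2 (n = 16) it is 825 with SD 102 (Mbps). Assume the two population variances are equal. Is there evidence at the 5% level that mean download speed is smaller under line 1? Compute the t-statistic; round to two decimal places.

Let group 1 = line 1, group 2 = line 2. H0: μ_1 = μ_2; H1: μ_1 < μ_2 (two-sample pooled-variance t-test, left-tailed).
s_p² = [(7−1)·92.9² + (16−1)·102²]/(7+16−2) = 9897.26
t = (687 − 825)/√[9897.26·(1/7 + 1/16)] = -3.06
df = n₁ + n₂ − 2 = 21
p-value = P(T ≤ -3.06) ≈ 0.0030
Since p ≈ 0.0030 < α = 0.05, reject H0; the data support H1.

-3.06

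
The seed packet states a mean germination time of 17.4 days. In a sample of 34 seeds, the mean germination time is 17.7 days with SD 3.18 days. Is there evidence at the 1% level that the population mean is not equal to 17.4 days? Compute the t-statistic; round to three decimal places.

0.550

H0: μ = 17.4; H1: μ ≠ 17.4 (one-sample t-test, two-sided).
t = (x̄ − μ₀)/(s/√n) = (17.7 − 17.4)/(3.18/√34) = 0.550
df = n − 1 = 33
Two-sided p-value ≈ 0.5860
Since p ≈ 0.5860 > α = 0.01, fail to reject H0; the data do not provide sufficient evidence against H0.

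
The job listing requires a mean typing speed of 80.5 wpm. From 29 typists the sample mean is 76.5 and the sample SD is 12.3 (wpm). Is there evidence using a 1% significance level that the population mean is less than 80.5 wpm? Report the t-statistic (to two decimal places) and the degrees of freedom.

t = -1.75, df = 28

H0: μ = 80.5; H1: μ < 80.5 (one-sample t-test, left-tailed).
t = (x̄ − μ₀)/(s/√n) = (76.5 − 80.5)/(12.3/√29) = -1.75
df = n − 1 = 28
p-value = P(T ≤ -1.75) ≈ 0.0454
Since p ≈ 0.0454 > α = 0.01, fail to reject H0; the evidence is not statistically significant.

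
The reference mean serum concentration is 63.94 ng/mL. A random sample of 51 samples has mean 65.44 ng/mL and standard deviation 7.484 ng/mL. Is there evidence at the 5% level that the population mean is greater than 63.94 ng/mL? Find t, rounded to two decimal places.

1.43

H0: μ = 63.94; H1: μ > 63.94 (one-sample t-test, right-tailed).
t = (x̄ − μ₀)/(s/√n) = (65.44 − 63.94)/(7.484/√51) = 1.43
df = n − 1 = 50
p-value = P(T ≥ 1.43) ≈ 0.0793
Since p ≈ 0.0793 > α = 0.05, fail to reject H0; the evidence is not statistically significant.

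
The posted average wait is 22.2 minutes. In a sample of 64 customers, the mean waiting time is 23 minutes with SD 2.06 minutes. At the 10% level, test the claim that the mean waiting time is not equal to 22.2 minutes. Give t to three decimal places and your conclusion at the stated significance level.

H0: μ = 22.2; H1: μ ≠ 22.2 (one-sample t-test, two-sided).
t = (x̄ − μ₀)/(s/√n) = (23 − 22.2)/(2.06/√64) = 3.107
df = n − 1 = 63
Two-sided p-value ≈ 0.0028
Since p ≈ 0.0028 < α = 0.1, reject H0; the data support H1.

t = 3.107; reject H0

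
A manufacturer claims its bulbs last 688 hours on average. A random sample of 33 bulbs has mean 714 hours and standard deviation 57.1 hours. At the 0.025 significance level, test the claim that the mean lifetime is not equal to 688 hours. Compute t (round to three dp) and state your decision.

H0: μ = 688; H1: μ ≠ 688 (one-sample t-test, two-sided).
t = (x̄ − μ₀)/(s/√n) = (714 − 688)/(57.1/√33) = 2.616
df = n − 1 = 32
Two-sided p-value ≈ 0.0135
Since p ≈ 0.0135 < α = 0.025, reject H0; the data support H1.

t = 2.616; reject H0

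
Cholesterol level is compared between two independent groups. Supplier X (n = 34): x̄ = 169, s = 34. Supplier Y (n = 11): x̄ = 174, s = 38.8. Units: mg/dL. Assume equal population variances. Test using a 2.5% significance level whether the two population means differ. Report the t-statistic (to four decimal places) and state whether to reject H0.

Let group 1 = supplier X, group 2 = supplier Y. H0: μ_1 = μ_2; H1: μ_1 ≠ μ_2 (two-sample pooled-variance t-test, two-sided).
s_p² = [(34−1)·34² + (11−1)·38.8²]/(34+11−2) = 1237.27
t = (169 − 174)/√[1237.27·(1/34 + 1/11)] = -0.4098
df = n₁ + n₂ − 2 = 43
Two-sided p-value ≈ 0.6840
Since p ≈ 0.6840 > α = 0.025, fail to reject H0; the evidence is not statistically significant.

t = -0.4098; fail to reject H0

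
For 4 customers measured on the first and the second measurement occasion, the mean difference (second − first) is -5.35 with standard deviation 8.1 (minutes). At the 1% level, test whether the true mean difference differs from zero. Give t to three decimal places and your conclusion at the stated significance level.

H0: μ_d = 0; H1: μ_d ≠ 0 (paired t-test on the differences, two-sided).
t = d̄/(s_d/√n) = -5.35/(8.1/√4) = -1.321
df = n − 1 = 3
Two-sided p-value ≈ 0.278
Since p ≈ 0.278 > α = 0.01, fail to reject H0; the evidence is not statistically significant.

t = -1.321; fail to reject H0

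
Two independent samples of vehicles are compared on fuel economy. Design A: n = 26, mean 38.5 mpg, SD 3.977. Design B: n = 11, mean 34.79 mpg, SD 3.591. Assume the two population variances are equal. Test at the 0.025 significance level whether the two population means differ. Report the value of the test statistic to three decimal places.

Let group 1 = design A, group 2 = design B. H0: μ_1 = μ_2; H1: μ_1 ≠ μ_2 (two-sample pooled-variance t-test, two-sided).
s_p² = [(26−1)·3.977² + (11−1)·3.591²]/(26+11−2) = 14.9819
t = (38.5 − 34.79)/√[14.9819·(1/26 + 1/11)] = 2.665
df = n₁ + n₂ − 2 = 35
Two-sided p-value ≈ 0.0116
Since p ≈ 0.0116 < α = 0.025, reject H0; the evidence is statistically significant.

2.665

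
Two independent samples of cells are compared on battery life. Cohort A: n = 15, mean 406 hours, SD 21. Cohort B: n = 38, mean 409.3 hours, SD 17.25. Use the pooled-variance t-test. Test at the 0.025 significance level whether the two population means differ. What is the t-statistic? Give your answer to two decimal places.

-0.59

Let group 1 = cohort A, group 2 = cohort B. H0: μ_1 = μ_2; H1: μ_1 ≠ μ_2 (two-sample pooled-variance t-test, two-sided).
s_p² = [(15−1)·21² + (38−1)·17.25²]/(15+38−2) = 336.938
t = (406 − 409.3)/√[336.938·(1/15 + 1/38)] = -0.59
df = n₁ + n₂ − 2 = 51
Two-sided p-value ≈ 0.5581
Since p ≈ 0.5581 > α = 0.025, fail to reject H0; the data do not provide sufficient evidence against H0.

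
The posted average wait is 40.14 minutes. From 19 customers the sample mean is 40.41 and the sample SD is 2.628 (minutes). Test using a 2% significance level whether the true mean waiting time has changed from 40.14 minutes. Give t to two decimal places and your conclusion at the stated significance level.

H0: μ = 40.14; H1: μ ≠ 40.14 (one-sample t-test, two-sided).
t = (x̄ − μ₀)/(s/√n) = (40.41 − 40.14)/(2.628/√19) = 0.45
df = n − 1 = 18
Two-sided p-value ≈ 0.660
Since p ≈ 0.660 > α = 0.02, fail to reject H0; the evidence is not statistically significant.

t = 0.45; fail to reject H0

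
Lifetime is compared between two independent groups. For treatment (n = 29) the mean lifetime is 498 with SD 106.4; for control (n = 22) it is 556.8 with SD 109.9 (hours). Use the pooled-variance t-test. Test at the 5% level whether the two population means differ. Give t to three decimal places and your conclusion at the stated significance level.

Let group 1 = treatment, group 2 = control. H0: μ_1 = μ_2; H1: μ_1 ≠ μ_2 (two-sample pooled-variance t-test, two-sided).
s_p² = [(29−1)·106.4² + (22−1)·109.9²]/(29+22−2) = 11645.4
t = (498 − 556.8)/√[11645.4·(1/29 + 1/22)] = -1.927
df = n₁ + n₂ − 2 = 49
Two-sided p-value ≈ 0.060
Since p ≈ 0.060 > α = 0.05, fail to reject H0; the evidence is not statistically significant.

t = -1.927; fail to reject H0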